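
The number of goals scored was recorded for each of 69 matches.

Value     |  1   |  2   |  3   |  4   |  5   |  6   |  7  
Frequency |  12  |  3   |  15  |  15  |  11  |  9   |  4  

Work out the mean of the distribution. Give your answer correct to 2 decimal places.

Values: 1, 2, 3, 4, 5, 6, 7
Σfx = 12×1 + 3×2 + 15×3 + 15×4 + 11×5 + 9×6 + 4×7 = 260
n = Σf = 69
Mean = 260 / 69 = 3.7681

3.77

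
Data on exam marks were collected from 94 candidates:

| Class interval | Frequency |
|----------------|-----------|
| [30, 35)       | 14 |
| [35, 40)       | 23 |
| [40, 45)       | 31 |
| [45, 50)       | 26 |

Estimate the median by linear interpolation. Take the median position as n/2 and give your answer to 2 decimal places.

Cumulative frequencies: 14, 37, 68, 94
n = 94; position = n/2 = 47.
This falls in the class [40, 45): L = 40, F = 37, f = 31, h = 5.
Median ≈ 40 + ((47 − 37) / 31) × 5 = 41.6129

41.61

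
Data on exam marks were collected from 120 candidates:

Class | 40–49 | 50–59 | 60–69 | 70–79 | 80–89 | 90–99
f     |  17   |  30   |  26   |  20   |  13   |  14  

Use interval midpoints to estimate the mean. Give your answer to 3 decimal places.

Midpoints: 44.5, 54.5, 64.5, 74.5, 84.5, 94.5
Σfm = 17×44.5 + 30×54.5 + 26×64.5 + 20×74.5 + 13×84.5 + 14×94.5 = 7980
n = Σf = 120
Mean = 7980 / 120 = 66.5000

66.500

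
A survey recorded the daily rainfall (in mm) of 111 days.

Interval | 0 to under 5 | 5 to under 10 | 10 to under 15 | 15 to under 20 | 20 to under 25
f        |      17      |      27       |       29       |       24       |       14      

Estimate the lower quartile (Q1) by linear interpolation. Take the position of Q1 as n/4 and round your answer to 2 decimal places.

6.99

Cumulative frequencies: 17, 44, 73, 97, 111
n = 111; position = n/4 = 27.75.
This falls in the class 5 to under 10: L = 5, F = 17, f = 27, h = 5.
Lower quartile ≈ 5 + ((27.75 − 17) / 27) × 5 = 6.9907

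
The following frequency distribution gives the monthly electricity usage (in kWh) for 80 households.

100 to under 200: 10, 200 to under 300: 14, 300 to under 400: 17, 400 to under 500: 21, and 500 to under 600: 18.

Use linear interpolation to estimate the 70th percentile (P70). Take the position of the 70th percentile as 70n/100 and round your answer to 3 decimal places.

471.429

Cumulative frequencies: 10, 24, 41, 62, 80
n = 80; position = 70n/100 = 56.
This falls in the class 400 to under 500: L = 400, F = 41, f = 21, h = 100.
70th percentile ≈ 400 + ((56 − 41) / 21) × 100 = 471.4286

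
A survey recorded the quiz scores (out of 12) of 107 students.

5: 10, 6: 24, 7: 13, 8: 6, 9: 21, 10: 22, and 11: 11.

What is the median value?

Cumulative frequencies: 10, 34, 47, 53, 74, 96, 107
n = 107, so the median is the value in position (n+1)/2 = 54.
Position 54 falls at value 9.

9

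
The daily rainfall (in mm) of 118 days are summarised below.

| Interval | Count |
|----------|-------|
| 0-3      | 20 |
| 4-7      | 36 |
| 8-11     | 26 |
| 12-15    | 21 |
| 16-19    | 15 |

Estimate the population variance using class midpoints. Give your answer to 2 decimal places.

Midpoints: 1.5, 5.5, 9.5, 13.5, 17.5
n = 118, Σfm = 1021, mean = 8.6525
Σfm² = 11901.5
Σf(m − x̄)² = Σfm² − (Σfm)²/n = 11901.5 − 1021²/118 = 3067.2542
Population variance = 3067.2542 / 118 = 25.9937

25.99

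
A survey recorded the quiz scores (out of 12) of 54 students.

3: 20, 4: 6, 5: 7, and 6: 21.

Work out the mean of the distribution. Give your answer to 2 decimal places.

4.54

Values: 3, 4, 5, 6
Σfx = 20×3 + 6×4 + 7×5 + 21×6 = 245
n = Σf = 54
Mean = 245 / 54 = 4.5370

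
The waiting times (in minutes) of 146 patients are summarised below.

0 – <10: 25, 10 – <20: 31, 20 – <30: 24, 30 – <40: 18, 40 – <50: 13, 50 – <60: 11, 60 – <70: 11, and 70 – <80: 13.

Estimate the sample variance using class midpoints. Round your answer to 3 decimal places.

Midpoints: 5, 15, 25, 35, 45, 55, 65, 75
n = 146, Σfm = 4700, mean = 32.1918
Σfm² = 223850
Σf(m − x̄)² = Σfm² − (Σfm)²/n = 223850 − 4700²/146 = 72548.6301
Sample variance = 72548.6301 / 145 = 500.3354

500.335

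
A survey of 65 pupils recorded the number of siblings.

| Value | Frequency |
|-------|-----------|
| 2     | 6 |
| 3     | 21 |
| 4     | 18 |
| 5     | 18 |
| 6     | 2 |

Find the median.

4

Cumulative frequencies: 6, 27, 45, 63, 65
n = 65, so the median is the value in position (n+1)/2 = 33.
Position 33 falls at value 4.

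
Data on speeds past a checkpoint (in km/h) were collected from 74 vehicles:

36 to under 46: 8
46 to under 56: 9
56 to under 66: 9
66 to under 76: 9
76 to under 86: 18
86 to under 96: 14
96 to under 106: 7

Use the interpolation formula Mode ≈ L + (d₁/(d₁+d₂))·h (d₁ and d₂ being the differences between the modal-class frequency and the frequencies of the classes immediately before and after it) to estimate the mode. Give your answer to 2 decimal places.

82.92

Modal class: 76 to under 86 (highest frequency 18).
d₁ = 18 − 9 = 9, d₂ = 18 − 14 = 4
Mode ≈ 76 + (9/(9+4)) × 10 = 76 + 6.9231 = 82.9231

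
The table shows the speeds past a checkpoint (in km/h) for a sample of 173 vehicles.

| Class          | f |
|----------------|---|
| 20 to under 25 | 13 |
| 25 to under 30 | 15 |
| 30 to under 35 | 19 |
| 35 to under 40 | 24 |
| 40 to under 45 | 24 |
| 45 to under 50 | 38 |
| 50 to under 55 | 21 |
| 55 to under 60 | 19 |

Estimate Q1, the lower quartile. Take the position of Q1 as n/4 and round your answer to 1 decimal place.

34.0

Cumulative frequencies: 13, 28, 47, 71, 95, 133, 154, 173
n = 173; position = n/4 = 43.25.
This falls in the class 30 to under 35: L = 30, F = 28, f = 19, h = 5.
Lower quartile ≈ 30 + ((43.25 − 28) / 19) × 5 = 34.0132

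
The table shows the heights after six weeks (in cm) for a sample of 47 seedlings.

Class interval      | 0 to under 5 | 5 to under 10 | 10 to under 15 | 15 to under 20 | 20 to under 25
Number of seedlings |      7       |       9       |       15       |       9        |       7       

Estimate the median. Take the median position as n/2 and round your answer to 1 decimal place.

12.5

Cumulative frequencies: 7, 16, 31, 40, 47
n = 47; position = n/2 = 23.5.
This falls in the class 10 to under 15: L = 10, F = 16, f = 15, h = 5.
Median ≈ 10 + ((23.5 − 16) / 15) × 5 = 12.5000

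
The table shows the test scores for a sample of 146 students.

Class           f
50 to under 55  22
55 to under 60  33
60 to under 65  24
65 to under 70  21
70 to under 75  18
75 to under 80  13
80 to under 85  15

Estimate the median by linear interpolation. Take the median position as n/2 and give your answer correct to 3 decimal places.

Cumulative frequencies: 22, 55, 79, 100, 118, 131, 146
n = 146; position = n/2 = 73.
This falls in the class 60 to under 65: L = 60, F = 55, f = 24, h = 5.
Median ≈ 60 + ((73 − 55) / 24) × 5 = 63.7500

63.750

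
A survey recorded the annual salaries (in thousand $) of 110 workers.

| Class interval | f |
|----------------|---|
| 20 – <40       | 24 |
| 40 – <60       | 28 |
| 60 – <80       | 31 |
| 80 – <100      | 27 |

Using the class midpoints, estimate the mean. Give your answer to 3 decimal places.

61.091

Midpoints: 30, 50, 70, 90
Σfm = 24×30 + 28×50 + 31×70 + 27×90 = 6720
n = Σf = 110
Mean = 6720 / 110 = 61.0909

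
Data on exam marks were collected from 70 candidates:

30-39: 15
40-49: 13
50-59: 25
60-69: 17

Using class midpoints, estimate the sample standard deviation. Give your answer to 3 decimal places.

Midpoints: 34.5, 44.5, 54.5, 64.5
n = 70, Σfm = 3555, mean = 50.7857
Σfm² = 188577.5
Σf(m − x̄)² = Σfm² − (Σfm)²/n = 188577.5 − 3555²/70 = 8034.2857
Sample variance = 8034.2857 / 69 = 116.4389
Standard deviation = √116.4389 = 10.7907

10.791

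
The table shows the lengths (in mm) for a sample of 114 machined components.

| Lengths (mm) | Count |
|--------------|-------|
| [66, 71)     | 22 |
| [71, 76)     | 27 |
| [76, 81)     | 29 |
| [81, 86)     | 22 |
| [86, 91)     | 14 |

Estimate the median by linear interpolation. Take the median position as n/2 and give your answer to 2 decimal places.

Cumulative frequencies: 22, 49, 78, 100, 114
n = 114; position = n/2 = 57.
This falls in the class [76, 81): L = 76, F = 49, f = 29, h = 5.
Median ≈ 76 + ((57 − 49) / 29) × 5 = 77.3793

77.38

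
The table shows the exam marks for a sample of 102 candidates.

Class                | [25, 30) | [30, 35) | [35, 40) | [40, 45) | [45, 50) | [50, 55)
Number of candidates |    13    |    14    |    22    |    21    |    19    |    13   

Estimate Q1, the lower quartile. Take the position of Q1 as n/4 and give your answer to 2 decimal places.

34.46

Cumulative frequencies: 13, 27, 49, 70, 89, 102
n = 102; position = n/4 = 25.5.
This falls in the class [30, 35): L = 30, F = 13, f = 14, h = 5.
Lower quartile ≈ 30 + ((25.5 − 13) / 14) × 5 = 34.4643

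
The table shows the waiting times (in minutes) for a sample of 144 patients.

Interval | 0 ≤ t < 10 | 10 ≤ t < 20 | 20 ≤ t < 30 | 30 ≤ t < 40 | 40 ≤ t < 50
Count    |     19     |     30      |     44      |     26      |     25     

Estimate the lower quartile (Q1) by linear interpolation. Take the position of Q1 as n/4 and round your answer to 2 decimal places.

Cumulative frequencies: 19, 49, 93, 119, 144
n = 144; position = n/4 = 36.
This falls in the class 10 ≤ t < 20: L = 10, F = 19, f = 30, h = 10.
Lower quartile ≈ 10 + ((36 − 19) / 30) × 10 = 15.6667

15.67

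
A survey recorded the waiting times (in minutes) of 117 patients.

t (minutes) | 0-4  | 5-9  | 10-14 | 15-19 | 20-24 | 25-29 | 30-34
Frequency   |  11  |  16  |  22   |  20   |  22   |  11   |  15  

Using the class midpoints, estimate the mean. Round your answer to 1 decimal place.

Midpoints: 2, 7, 12, 17, 22, 27, 32
Σfm = 11×2 + 16×7 + 22×12 + 20×17 + 22×22 + 11×27 + 15×32 = 1999
n = Σf = 117
Mean = 1999 / 117 = 17.0855

17.1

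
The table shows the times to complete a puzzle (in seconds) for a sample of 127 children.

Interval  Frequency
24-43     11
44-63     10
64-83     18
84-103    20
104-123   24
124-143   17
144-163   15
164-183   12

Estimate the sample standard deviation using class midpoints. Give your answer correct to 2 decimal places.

40.85

Midpoints: 33.5, 53.5, 73.5, 93.5, 113.5, 133.5, 153.5, 173.5
n = 127, Σfm = 13474.5, mean = 106.0984
Σfm² = 1639865.75
Σf(m − x̄)² = Σfm² − (Σfm)²/n = 1639865.75 − 13474.5²/127 = 210242.5197
Sample variance = 210242.5197 / 126 = 1668.5914
Standard deviation = √1668.5914 = 40.8484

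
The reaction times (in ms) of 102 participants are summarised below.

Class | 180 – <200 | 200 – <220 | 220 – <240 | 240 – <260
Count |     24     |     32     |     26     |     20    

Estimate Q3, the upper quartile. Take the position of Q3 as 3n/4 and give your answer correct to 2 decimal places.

Cumulative frequencies: 24, 56, 82, 102
n = 102; position = 3n/4 = 76.5.
This falls in the class 220 – <240: L = 220, F = 56, f = 26, h = 20.
Upper quartile ≈ 220 + ((76.5 − 56) / 26) × 20 = 235.7692

235.77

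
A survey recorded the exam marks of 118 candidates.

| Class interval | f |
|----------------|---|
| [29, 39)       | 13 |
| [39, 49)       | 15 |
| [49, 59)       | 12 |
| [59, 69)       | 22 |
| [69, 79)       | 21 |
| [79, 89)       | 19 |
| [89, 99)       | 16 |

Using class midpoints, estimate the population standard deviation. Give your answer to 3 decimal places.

18.962

Midpoints: 34, 44, 54, 64, 74, 84, 94
n = 118, Σfm = 7812, mean = 66.2034
Σfm² = 559608
Σf(m − x̄)² = Σfm² − (Σfm)²/n = 559608 − 7812²/118 = 42427.1186
Population variance = 42427.1186 / 118 = 359.5519
Standard deviation = √359.5519 = 18.9619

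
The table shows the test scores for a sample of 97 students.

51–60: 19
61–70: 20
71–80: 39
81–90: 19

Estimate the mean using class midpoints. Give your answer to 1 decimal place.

Midpoints: 55.5, 65.5, 75.5, 85.5
Σfm = 19×55.5 + 20×65.5 + 39×75.5 + 19×85.5 = 6933.5
n = Σf = 97
Mean = 6933.5 / 97 = 71.4794

71.5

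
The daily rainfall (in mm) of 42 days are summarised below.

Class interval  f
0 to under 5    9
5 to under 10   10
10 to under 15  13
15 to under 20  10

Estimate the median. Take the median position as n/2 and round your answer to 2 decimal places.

Cumulative frequencies: 9, 19, 32, 42
n = 42; position = n/2 = 21.
This falls in the class 10 to under 15: L = 10, F = 19, f = 13, h = 5.
Median ≈ 10 + ((21 − 19) / 13) × 5 = 10.7692

10.77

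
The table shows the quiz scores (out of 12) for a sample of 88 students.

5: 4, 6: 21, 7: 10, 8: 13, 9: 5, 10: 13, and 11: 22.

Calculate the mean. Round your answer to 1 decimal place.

Values: 5, 6, 7, 8, 9, 10, 11
Σfx = 4×5 + 21×6 + 10×7 + 13×8 + 5×9 + 13×10 + 22×11 = 737
n = Σf = 88
Mean = 737 / 88 = 8.3750

8.4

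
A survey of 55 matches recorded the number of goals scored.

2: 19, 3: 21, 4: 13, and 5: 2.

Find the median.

3

Cumulative frequencies: 19, 40, 53, 55
n = 55, so the median is the value in position (n+1)/2 = 28.
Position 28 falls at value 3.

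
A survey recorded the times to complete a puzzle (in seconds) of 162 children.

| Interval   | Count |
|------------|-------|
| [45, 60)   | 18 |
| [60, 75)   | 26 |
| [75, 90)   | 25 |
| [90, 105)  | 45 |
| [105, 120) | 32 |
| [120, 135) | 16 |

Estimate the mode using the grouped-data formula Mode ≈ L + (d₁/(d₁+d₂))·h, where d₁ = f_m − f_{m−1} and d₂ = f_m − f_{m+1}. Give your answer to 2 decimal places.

Modal class: [90, 105) (highest frequency 45).
d₁ = 45 − 25 = 20, d₂ = 45 − 32 = 13
Mode ≈ 90 + (20/(20+13)) × 15 = 90 + 9.0909 = 99.0909

99.09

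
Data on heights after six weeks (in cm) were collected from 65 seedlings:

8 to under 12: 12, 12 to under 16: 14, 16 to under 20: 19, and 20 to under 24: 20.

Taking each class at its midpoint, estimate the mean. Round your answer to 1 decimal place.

16.9

Midpoints: 10, 14, 18, 22
Σfm = 12×10 + 14×14 + 19×18 + 20×22 = 1098
n = Σf = 65
Mean = 1098 / 65 = 16.8923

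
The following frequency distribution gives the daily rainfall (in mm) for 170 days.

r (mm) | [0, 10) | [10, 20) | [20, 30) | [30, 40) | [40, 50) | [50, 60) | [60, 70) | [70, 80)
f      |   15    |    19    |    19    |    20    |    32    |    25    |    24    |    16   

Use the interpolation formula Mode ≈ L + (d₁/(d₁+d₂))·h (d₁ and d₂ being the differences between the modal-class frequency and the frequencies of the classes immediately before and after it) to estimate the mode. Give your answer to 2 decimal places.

Modal class: [40, 50) (highest frequency 32).
d₁ = 32 − 20 = 12, d₂ = 32 − 25 = 7
Mode ≈ 40 + (12/(12+7)) × 10 = 40 + 6.3158 = 46.3158

46.32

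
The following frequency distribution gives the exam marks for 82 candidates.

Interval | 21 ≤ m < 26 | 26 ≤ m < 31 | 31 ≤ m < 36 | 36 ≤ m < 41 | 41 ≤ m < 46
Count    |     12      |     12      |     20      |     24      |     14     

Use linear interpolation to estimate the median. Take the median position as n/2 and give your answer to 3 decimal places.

Cumulative frequencies: 12, 24, 44, 68, 82
n = 82; position = n/2 = 41.
This falls in the class 31 ≤ m < 36: L = 31, F = 24, f = 20, h = 5.
Median ≈ 31 + ((41 − 24) / 20) × 5 = 35.2500

35.250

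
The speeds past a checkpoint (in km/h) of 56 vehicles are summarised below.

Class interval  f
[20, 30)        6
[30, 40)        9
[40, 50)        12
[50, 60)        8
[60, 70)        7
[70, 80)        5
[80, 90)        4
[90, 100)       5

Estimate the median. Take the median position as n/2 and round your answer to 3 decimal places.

Cumulative frequencies: 6, 15, 27, 35, 42, 47, 51, 56
n = 56; position = n/2 = 28.
This falls in the class [50, 60): L = 50, F = 27, f = 8, h = 10.
Median ≈ 50 + ((28 − 27) / 8) × 10 = 51.2500

51.250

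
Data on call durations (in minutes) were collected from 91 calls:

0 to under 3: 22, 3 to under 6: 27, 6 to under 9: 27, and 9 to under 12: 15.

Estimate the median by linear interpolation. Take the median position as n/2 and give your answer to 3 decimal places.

5.611

Cumulative frequencies: 22, 49, 76, 91
n = 91; position = n/2 = 45.5.
This falls in the class 3 to under 6: L = 3, F = 22, f = 27, h = 3.
Median ≈ 3 + ((45.5 − 22) / 27) × 3 = 5.6111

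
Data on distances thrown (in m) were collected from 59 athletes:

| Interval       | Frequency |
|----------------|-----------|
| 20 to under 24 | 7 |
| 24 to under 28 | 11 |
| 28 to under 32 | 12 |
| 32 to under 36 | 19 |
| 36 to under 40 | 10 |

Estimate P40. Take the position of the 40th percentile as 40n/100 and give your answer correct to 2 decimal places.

Cumulative frequencies: 7, 18, 30, 49, 59
n = 59; position = 40n/100 = 23.6.
This falls in the class 28 to under 32: L = 28, F = 18, f = 12, h = 4.
40th percentile ≈ 28 + ((23.6 − 18) / 12) × 4 = 29.8667

29.87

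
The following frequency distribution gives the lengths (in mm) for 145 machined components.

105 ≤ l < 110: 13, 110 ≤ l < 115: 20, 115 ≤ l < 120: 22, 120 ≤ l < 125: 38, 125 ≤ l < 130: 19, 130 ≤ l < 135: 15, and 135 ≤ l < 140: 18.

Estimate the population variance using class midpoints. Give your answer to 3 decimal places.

79.306

Midpoints: 107.5, 112.5, 117.5, 122.5, 127.5, 132.5, 137.5
n = 145, Σfm = 17772.5, mean = 122.5690
Σfm² = 2189856.25
Σf(m − x̄)² = Σfm² − (Σfm)²/n = 2189856.25 − 17772.5²/145 = 11499.3103
Population variance = 11499.3103 / 145 = 79.3056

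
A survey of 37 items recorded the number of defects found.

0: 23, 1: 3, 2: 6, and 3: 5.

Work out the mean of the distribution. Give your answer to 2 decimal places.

Values: 0, 1, 2, 3
Σfx = 23×0 + 3×1 + 6×2 + 5×3 = 30
n = Σf = 37
Mean = 30 / 37 = 0.8108

0.81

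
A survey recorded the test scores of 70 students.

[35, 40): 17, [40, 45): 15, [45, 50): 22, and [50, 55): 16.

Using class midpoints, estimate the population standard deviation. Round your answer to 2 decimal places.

5.46

Midpoints: 37.5, 42.5, 47.5, 52.5
n = 70, Σfm = 3160, mean = 45.1429
Σfm² = 144737.5
Σf(m − x̄)² = Σfm² − (Σfm)²/n = 144737.5 − 3160²/70 = 2086.0714
Population variance = 2086.0714 / 70 = 29.8010
Standard deviation = √29.8010 = 5.4590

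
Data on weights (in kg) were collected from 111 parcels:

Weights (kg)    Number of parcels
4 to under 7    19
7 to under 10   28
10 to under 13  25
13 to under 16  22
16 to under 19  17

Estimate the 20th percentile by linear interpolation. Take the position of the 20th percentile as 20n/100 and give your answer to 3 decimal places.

Cumulative frequencies: 19, 47, 72, 94, 111
n = 111; position = 20n/100 = 22.2.
This falls in the class 7 to under 10: L = 7, F = 19, f = 28, h = 3.
20th percentile ≈ 7 + ((22.2 − 19) / 28) × 3 = 7.3429

7.343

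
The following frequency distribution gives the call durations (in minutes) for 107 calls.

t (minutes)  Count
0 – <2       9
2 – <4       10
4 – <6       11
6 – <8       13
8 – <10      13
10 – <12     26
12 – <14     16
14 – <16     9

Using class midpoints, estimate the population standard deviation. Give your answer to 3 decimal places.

4.145

Midpoints: 1, 3, 5, 7, 9, 11, 13, 15
n = 107, Σfm = 931, mean = 8.7009
Σfm² = 9939
Σf(m − x̄)² = Σfm² − (Σfm)²/n = 9939 − 931²/107 = 1838.4299
Population variance = 1838.4299 / 107 = 17.1816
Standard deviation = √17.1816 = 4.1451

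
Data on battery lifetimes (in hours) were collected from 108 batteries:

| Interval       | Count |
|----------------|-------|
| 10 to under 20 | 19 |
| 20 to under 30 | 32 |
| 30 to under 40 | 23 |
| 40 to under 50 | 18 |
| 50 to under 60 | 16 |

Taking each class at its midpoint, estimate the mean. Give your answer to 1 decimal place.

33.1

Midpoints: 15, 25, 35, 45, 55
Σfm = 19×15 + 32×25 + 23×35 + 18×45 + 16×55 = 3580
n = Σf = 108
Mean = 3580 / 108 = 33.1481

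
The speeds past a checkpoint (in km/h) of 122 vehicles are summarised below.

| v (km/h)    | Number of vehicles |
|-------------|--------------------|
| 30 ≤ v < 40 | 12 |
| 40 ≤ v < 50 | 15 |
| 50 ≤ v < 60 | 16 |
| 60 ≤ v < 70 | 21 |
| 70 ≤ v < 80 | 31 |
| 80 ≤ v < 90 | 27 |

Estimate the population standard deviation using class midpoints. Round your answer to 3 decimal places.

16.269

Midpoints: 35, 45, 55, 65, 75, 85
n = 122, Σfm = 7960, mean = 65.2459
Σfm² = 551650
Σf(m − x̄)² = Σfm² − (Σfm)²/n = 551650 − 7960²/122 = 32292.6230
Population variance = 32292.6230 / 122 = 264.6936
Standard deviation = √264.6936 = 16.2694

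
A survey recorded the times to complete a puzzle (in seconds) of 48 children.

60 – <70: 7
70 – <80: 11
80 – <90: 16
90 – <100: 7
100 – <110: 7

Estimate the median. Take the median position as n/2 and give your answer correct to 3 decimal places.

83.750

Cumulative frequencies: 7, 18, 34, 41, 48
n = 48; position = n/2 = 24.
This falls in the class 80 – <90: L = 80, F = 18, f = 16, h = 10.
Median ≈ 80 + ((24 − 18) / 16) × 10 = 83.7500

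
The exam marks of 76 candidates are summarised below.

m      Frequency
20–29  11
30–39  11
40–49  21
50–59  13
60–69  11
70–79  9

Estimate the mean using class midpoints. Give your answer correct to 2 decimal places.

Midpoints: 24.5, 34.5, 44.5, 54.5, 64.5, 74.5
Σfm = 11×24.5 + 11×34.5 + 21×44.5 + 13×54.5 + 11×64.5 + 9×74.5 = 3672
n = Σf = 76
Mean = 3672 / 76 = 48.3158

48.32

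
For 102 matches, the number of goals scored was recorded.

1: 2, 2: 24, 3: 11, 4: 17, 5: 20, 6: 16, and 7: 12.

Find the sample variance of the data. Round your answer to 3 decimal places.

3.087

Values: 1, 2, 3, 4, 5, 6, 7
n = 102, Σfx = 431, mean = 4.2255
Σfx² = 2133
Σf(x − x̄)² = Σfx² − (Σfx)²/n = 2133 − 431²/102 = 311.8137
Sample variance = 311.8137 / 101 = 3.0873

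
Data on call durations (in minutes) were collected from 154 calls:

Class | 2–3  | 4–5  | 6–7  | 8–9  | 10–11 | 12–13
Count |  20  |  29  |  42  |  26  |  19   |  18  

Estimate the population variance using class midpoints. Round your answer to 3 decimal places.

9.283

Midpoints: 2.5, 4.5, 6.5, 8.5, 10.5, 12.5
n = 154, Σfm = 1099, mean = 7.1364
Σfm² = 9272.5
Σf(m − x̄)² = Σfm² − (Σfm)²/n = 9272.5 − 1099²/154 = 1429.6364
Population variance = 1429.6364 / 154 = 9.2834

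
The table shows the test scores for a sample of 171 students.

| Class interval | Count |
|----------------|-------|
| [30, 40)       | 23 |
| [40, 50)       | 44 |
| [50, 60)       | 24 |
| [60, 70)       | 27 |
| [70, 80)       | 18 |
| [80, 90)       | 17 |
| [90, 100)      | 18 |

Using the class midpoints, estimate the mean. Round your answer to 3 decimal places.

60.614

Midpoints: 35, 45, 55, 65, 75, 85, 95
Σfm = 23×35 + 44×45 + 24×55 + 27×65 + 18×75 + 17×85 + 18×95 = 10365
n = Σf = 171
Mean = 10365 / 171 = 60.6140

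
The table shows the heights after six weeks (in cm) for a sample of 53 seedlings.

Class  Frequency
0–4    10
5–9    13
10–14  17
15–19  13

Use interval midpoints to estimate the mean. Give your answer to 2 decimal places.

10.11

Midpoints: 2, 7, 12, 17
Σfm = 10×2 + 13×7 + 17×12 + 13×17 = 536
n = Σf = 53
Mean = 536 / 53 = 10.1132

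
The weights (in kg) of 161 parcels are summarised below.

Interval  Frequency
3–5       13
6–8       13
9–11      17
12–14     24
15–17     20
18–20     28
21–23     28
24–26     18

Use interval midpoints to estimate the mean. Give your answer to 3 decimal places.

15.795

Midpoints: 4, 7, 10, 13, 16, 19, 22, 25
Σfm = 13×4 + 13×7 + 17×10 + 24×13 + 20×16 + 28×19 + 28×22 + 18×25 = 2543
n = Σf = 161
Mean = 2543 / 161 = 15.7950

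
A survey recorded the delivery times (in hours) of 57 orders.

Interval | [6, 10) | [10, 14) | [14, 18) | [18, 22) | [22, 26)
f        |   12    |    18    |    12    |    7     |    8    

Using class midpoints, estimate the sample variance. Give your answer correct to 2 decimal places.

28.19

Midpoints: 8, 12, 16, 20, 24
n = 57, Σfm = 836, mean = 14.6667
Σfm² = 13840
Σf(m − x̄)² = Σfm² − (Σfm)²/n = 13840 − 836²/57 = 1578.6667
Sample variance = 1578.6667 / 56 = 28.1905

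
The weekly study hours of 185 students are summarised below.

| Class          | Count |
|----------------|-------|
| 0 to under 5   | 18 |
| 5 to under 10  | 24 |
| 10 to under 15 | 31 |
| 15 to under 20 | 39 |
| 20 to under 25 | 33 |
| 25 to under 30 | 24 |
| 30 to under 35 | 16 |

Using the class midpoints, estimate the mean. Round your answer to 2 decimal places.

17.39

Midpoints: 2.5, 7.5, 12.5, 17.5, 22.5, 27.5, 32.5
Σfm = 18×2.5 + 24×7.5 + 31×12.5 + 39×17.5 + 33×22.5 + 24×27.5 + 16×32.5 = 3217.5
n = Σf = 185
Mean = 3217.5 / 185 = 17.3919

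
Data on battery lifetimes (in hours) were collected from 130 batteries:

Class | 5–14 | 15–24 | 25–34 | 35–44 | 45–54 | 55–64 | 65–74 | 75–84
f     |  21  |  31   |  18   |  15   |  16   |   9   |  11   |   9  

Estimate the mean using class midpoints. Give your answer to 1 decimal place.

36.4

Midpoints: 9.5, 19.5, 29.5, 39.5, 49.5, 59.5, 69.5, 79.5
Σfm = 21×9.5 + 31×19.5 + 18×29.5 + 15×39.5 + 16×49.5 + 9×59.5 + 11×69.5 + 9×79.5 = 4735
n = Σf = 130
Mean = 4735 / 130 = 36.4231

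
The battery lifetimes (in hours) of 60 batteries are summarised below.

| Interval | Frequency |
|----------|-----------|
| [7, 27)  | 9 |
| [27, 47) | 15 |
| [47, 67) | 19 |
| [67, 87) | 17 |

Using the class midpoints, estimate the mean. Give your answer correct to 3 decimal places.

Midpoints: 17, 37, 57, 77
Σfm = 9×17 + 15×37 + 19×57 + 17×77 = 3100
n = Σf = 60
Mean = 3100 / 60 = 51.6667

51.667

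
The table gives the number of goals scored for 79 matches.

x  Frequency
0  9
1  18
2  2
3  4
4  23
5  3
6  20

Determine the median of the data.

Cumulative frequencies: 9, 27, 29, 33, 56, 59, 79
n = 79, so the median is the value in position (n+1)/2 = 40.
Position 40 falls at value 4.

4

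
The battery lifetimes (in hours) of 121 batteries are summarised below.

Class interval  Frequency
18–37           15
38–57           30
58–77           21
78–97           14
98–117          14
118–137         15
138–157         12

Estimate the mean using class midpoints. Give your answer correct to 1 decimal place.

Midpoints: 27.5, 47.5, 67.5, 87.5, 107.5, 127.5, 147.5
Σfm = 15×27.5 + 30×47.5 + 21×67.5 + 14×87.5 + 14×107.5 + 15×127.5 + 12×147.5 = 9667.5
n = Σf = 121
Mean = 9667.5 / 121 = 79.8967

79.9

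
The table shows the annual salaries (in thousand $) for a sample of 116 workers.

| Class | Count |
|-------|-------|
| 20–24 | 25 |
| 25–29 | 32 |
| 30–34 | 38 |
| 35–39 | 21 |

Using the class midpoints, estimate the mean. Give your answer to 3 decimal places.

29.371

Midpoints: 22, 27, 32, 37
Σfm = 25×22 + 32×27 + 38×32 + 21×37 = 3407
n = Σf = 116
Mean = 3407 / 116 = 29.3707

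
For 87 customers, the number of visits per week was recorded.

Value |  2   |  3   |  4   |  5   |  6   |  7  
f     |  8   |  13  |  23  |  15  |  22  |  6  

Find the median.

Cumulative frequencies: 8, 21, 44, 59, 81, 87
n = 87, so the median is the value in position (n+1)/2 = 44.
Position 44 falls at value 4.

4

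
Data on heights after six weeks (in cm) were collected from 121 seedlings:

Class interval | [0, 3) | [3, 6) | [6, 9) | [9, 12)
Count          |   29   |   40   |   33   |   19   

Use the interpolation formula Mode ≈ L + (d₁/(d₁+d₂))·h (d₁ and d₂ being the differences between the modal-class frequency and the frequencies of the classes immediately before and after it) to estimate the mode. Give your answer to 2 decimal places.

Modal class: [3, 6) (highest frequency 40).
d₁ = 40 − 29 = 11, d₂ = 40 − 33 = 7
Mode ≈ 3 + (11/(11+7)) × 3 = 3 + 1.8333 = 4.8333

4.83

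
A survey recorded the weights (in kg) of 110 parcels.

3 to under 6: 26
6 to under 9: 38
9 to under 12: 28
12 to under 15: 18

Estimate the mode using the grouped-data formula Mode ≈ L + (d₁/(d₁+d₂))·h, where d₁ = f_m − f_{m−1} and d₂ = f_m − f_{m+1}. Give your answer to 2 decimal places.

7.64

Modal class: 6 to under 9 (highest frequency 38).
d₁ = 38 − 26 = 12, d₂ = 38 − 28 = 10
Mode ≈ 6 + (12/(12+10)) × 3 = 6 + 1.6364 = 7.6364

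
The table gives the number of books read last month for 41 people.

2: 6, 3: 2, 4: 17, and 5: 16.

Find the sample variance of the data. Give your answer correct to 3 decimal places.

1.048

Values: 2, 3, 4, 5
n = 41, Σfx = 166, mean = 4.0488
Σfx² = 714
Σf(x − x̄)² = Σfx² − (Σfx)²/n = 714 − 166²/41 = 41.9024
Sample variance = 41.9024 / 40 = 1.0476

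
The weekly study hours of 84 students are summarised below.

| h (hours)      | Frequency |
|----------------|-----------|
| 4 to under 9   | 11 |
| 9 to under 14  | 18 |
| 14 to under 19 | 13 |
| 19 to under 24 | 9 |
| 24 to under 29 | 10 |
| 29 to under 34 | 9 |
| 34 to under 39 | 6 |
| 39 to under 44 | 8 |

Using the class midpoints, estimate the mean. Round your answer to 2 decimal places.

Midpoints: 6.5, 11.5, 16.5, 21.5, 26.5, 31.5, 36.5, 41.5
Σfm = 11×6.5 + 18×11.5 + 13×16.5 + 9×21.5 + 10×26.5 + 9×31.5 + 6×36.5 + 8×41.5 = 1786
n = Σf = 84
Mean = 1786 / 84 = 21.2619

21.26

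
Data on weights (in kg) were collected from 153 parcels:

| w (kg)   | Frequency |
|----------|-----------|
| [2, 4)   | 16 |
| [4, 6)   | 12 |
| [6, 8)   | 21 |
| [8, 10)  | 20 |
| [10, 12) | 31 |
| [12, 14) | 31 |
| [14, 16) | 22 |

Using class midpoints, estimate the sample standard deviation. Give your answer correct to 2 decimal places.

Midpoints: 3, 5, 7, 9, 11, 13, 15
n = 153, Σfm = 1509, mean = 9.8627
Σfm² = 17033
Σf(m − x̄)² = Σfm² − (Σfm)²/n = 17033 − 1509²/153 = 2150.1176
Sample variance = 2150.1176 / 152 = 14.1455
Standard deviation = √14.1455 = 3.7611

3.76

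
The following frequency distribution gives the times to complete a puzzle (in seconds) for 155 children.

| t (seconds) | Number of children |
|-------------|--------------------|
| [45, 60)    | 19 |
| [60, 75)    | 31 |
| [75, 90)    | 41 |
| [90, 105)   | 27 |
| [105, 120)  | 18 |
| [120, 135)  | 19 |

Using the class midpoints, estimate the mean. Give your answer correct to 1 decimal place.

87.4

Midpoints: 52.5, 67.5, 82.5, 97.5, 112.5, 127.5
Σfm = 19×52.5 + 31×67.5 + 41×82.5 + 27×97.5 + 18×112.5 + 19×127.5 = 13552.5
n = Σf = 155
Mean = 13552.5 / 155 = 87.4355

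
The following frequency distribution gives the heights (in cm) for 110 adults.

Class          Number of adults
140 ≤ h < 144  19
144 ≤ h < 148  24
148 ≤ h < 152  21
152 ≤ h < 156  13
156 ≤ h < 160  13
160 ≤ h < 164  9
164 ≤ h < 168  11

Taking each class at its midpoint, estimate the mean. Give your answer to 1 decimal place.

Midpoints: 142, 146, 150, 154, 158, 162, 166
Σfm = 19×142 + 24×146 + 21×150 + 13×154 + 13×158 + 9×162 + 11×166 = 16692
n = Σf = 110
Mean = 16692 / 110 = 151.7455

151.7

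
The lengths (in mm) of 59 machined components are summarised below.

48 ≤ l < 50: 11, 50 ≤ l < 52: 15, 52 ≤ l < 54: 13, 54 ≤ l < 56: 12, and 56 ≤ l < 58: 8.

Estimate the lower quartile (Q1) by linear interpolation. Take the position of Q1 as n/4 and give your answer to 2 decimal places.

Cumulative frequencies: 11, 26, 39, 51, 59
n = 59; position = n/4 = 14.75.
This falls in the class 50 ≤ l < 52: L = 50, F = 11, f = 15, h = 2.
Lower quartile ≈ 50 + ((14.75 − 11) / 15) × 2 = 50.5000

50.50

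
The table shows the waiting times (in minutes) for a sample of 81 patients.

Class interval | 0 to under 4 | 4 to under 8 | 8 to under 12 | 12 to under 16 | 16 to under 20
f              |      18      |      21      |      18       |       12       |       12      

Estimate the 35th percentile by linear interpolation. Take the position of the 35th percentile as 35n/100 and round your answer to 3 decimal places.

Cumulative frequencies: 18, 39, 57, 69, 81
n = 81; position = 35n/100 = 28.35.
This falls in the class 4 to under 8: L = 4, F = 18, f = 21, h = 4.
35th percentile ≈ 4 + ((28.35 − 18) / 21) × 4 = 5.9714

5.971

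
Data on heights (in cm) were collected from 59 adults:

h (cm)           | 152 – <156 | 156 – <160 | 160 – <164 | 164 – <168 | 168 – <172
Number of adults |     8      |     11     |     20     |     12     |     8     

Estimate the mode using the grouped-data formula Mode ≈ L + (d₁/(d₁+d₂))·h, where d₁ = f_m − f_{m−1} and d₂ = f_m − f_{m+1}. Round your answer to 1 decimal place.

162.1

Modal class: 160 – <164 (highest frequency 20).
d₁ = 20 − 11 = 9, d₂ = 20 − 12 = 8
Mode ≈ 160 + (9/(9+8)) × 4 = 160 + 2.1176 = 162.1176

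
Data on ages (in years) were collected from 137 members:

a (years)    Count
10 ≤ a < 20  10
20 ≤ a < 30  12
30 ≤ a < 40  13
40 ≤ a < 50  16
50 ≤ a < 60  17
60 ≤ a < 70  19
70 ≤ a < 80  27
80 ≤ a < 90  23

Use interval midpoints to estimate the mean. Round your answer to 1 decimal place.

56.8

Midpoints: 15, 25, 35, 45, 55, 65, 75, 85
Σfm = 10×15 + 12×25 + 13×35 + 16×45 + 17×55 + 19×65 + 27×75 + 23×85 = 7775
n = Σf = 137
Mean = 7775 / 137 = 56.7518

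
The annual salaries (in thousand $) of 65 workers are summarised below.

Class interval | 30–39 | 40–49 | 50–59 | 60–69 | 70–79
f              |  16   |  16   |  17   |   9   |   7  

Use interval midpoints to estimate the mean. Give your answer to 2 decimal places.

Midpoints: 34.5, 44.5, 54.5, 64.5, 74.5
Σfm = 16×34.5 + 16×44.5 + 17×54.5 + 9×64.5 + 7×74.5 = 3292.5
n = Σf = 65
Mean = 3292.5 / 65 = 50.6538

50.65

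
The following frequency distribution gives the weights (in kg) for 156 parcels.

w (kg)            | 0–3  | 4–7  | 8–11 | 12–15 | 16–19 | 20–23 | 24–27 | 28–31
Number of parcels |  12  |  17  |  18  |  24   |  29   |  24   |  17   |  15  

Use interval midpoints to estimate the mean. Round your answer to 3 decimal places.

Midpoints: 1.5, 5.5, 9.5, 13.5, 17.5, 21.5, 25.5, 29.5
Σfm = 12×1.5 + 17×5.5 + 18×9.5 + 24×13.5 + 29×17.5 + 24×21.5 + 17×25.5 + 15×29.5 = 2506
n = Σf = 156
Mean = 2506 / 156 = 16.0641

16.064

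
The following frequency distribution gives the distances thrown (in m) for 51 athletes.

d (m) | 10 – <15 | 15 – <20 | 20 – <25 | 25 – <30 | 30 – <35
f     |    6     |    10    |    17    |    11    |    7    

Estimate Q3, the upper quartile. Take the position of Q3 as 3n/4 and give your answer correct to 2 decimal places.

Cumulative frequencies: 6, 16, 33, 44, 51
n = 51; position = 3n/4 = 38.25.
This falls in the class 25 – <30: L = 25, F = 33, f = 11, h = 5.
Upper quartile ≈ 25 + ((38.25 − 33) / 11) × 5 = 27.3864

27.39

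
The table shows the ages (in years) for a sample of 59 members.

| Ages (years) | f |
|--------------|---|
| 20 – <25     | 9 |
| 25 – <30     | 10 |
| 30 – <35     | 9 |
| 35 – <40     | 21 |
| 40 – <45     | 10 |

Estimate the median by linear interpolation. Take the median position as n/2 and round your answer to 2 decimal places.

35.36

Cumulative frequencies: 9, 19, 28, 49, 59
n = 59; position = n/2 = 29.5.
This falls in the class 35 – <40: L = 35, F = 28, f = 21, h = 5.
Median ≈ 35 + ((29.5 − 28) / 21) × 5 = 35.3571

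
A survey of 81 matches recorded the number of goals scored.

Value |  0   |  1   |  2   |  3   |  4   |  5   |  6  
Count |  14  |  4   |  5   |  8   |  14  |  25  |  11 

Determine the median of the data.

Cumulative frequencies: 14, 18, 23, 31, 45, 70, 81
n = 81, so the median is the value in position (n+1)/2 = 41.
Position 41 falls at value 4.

4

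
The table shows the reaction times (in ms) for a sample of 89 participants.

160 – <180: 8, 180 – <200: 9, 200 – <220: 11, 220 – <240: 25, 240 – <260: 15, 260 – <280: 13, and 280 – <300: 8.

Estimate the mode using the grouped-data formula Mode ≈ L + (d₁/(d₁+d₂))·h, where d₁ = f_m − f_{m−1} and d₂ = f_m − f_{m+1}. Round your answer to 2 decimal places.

231.67

Modal class: 220 – <240 (highest frequency 25).
d₁ = 25 − 11 = 14, d₂ = 25 − 15 = 10
Mode ≈ 220 + (14/(14+10)) × 20 = 220 + 11.6667 = 231.6667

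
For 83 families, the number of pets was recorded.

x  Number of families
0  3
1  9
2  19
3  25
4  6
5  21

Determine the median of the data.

Cumulative frequencies: 3, 12, 31, 56, 62, 83
n = 83, so the median is the value in position (n+1)/2 = 42.
Position 42 falls at value 3.

3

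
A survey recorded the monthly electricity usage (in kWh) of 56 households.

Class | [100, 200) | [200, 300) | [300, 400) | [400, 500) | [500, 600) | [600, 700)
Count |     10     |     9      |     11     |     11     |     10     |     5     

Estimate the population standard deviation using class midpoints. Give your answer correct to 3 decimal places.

158.023

Midpoints: 150, 250, 350, 450, 550, 650
n = 56, Σfm = 21300, mean = 380.3571
Σfm² = 9500000
Σf(m − x̄)² = Σfm² − (Σfm)²/n = 9500000 − 21300²/56 = 1398392.8571
Population variance = 1398392.8571 / 56 = 24971.3010
Standard deviation = √24971.3010 = 158.0231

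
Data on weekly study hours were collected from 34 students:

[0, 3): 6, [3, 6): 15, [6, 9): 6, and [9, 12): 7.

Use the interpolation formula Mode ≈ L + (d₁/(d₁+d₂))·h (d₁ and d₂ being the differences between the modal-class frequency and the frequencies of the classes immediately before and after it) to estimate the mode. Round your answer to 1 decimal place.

Modal class: [3, 6) (highest frequency 15).
d₁ = 15 − 6 = 9, d₂ = 15 − 6 = 9
Mode ≈ 3 + (9/(9+9)) × 3 = 3 + 1.5000 = 4.5000

4.5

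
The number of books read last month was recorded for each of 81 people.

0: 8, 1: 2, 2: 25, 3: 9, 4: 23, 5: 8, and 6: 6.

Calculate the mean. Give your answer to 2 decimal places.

3.05

Values: 0, 1, 2, 3, 4, 5, 6
Σfx = 8×0 + 2×1 + 25×2 + 9×3 + 23×4 + 8×5 + 6×6 = 247
n = Σf = 81
Mean = 247 / 81 = 3.0494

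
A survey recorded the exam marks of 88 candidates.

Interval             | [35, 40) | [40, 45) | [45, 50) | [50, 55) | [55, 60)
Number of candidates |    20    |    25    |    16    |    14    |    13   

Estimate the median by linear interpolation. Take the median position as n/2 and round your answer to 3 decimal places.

Cumulative frequencies: 20, 45, 61, 75, 88
n = 88; position = n/2 = 44.
This falls in the class [40, 45): L = 40, F = 20, f = 25, h = 5.
Median ≈ 40 + ((44 − 20) / 25) × 5 = 44.8000

44.800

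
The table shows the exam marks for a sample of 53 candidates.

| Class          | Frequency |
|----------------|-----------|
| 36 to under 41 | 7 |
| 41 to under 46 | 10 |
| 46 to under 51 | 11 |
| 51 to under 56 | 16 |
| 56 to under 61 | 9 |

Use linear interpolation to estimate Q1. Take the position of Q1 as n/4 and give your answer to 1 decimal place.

44.1

Cumulative frequencies: 7, 17, 28, 44, 53
n = 53; position = n/4 = 13.25.
This falls in the class 41 to under 46: L = 41, F = 7, f = 10, h = 5.
Lower quartile ≈ 41 + ((13.25 − 7) / 10) × 5 = 44.1250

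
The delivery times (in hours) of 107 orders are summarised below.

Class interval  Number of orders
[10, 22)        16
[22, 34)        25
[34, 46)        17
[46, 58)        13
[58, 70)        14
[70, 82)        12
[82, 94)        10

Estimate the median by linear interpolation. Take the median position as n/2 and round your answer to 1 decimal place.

42.8

Cumulative frequencies: 16, 41, 58, 71, 85, 97, 107
n = 107; position = n/2 = 53.5.
This falls in the class [34, 46): L = 34, F = 41, f = 17, h = 12.
Median ≈ 34 + ((53.5 − 41) / 17) × 12 = 42.8235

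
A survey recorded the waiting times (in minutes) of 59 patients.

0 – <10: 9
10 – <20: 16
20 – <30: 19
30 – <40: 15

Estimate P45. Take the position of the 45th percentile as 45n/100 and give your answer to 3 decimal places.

20.816

Cumulative frequencies: 9, 25, 44, 59
n = 59; position = 45n/100 = 26.55.
This falls in the class 20 – <30: L = 20, F = 25, f = 19, h = 10.
45th percentile ≈ 20 + ((26.55 − 25) / 19) × 10 = 20.8158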